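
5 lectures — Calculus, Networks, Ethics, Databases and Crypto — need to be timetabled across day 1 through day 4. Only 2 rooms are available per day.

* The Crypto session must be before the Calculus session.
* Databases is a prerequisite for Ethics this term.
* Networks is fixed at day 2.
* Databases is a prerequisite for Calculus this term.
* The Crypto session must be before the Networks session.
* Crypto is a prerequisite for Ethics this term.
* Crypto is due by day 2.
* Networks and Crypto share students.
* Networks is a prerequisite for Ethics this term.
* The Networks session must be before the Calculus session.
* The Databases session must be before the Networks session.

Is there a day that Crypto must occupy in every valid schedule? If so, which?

Crypto's window is day 1–day 2.
Networks is fixed at day 2, and Crypto can't share a day with Networks.
So Crypto must be day 1.

day 1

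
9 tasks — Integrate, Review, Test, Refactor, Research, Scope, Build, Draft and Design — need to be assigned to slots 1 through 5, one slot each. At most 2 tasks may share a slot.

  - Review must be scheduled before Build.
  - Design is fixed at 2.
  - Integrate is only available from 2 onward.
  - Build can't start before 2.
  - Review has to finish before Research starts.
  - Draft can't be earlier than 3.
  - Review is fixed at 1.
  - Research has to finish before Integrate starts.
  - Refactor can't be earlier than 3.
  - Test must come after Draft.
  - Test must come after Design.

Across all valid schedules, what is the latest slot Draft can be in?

Draft is available from 3; downstream work caps Draft at 4.
Draft at 4 is achievable: Review in 1; Refactor in 3; Research in 2; Draft in 4; Build in 4; Integrate in 3; Test in 5; Scope in 1; Design in 2.

4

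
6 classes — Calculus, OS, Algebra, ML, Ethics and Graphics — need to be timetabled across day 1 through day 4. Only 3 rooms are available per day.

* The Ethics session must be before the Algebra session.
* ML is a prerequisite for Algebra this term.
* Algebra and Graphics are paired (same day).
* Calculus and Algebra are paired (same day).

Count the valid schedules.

42

Splitting on Calculus: it can be day 2 (3), day 3 (12), day 4 (27). Listing each branch's schedules as (OS, Algebra, ML, Ethics, Graphics) by day number:
Calculus=day 2: (1,2,1,1,2) (3,2,1,1,2) (4,2,1,1,2) — 3.
Calculus=day 3: (1,3,1,1,3) (1,3,1,2,3) (1,3,2,1,3) (1,3,2,2,3) (2,3,1,1,3) (2,3,1,2,3) (2,3,2,1,3) (2,3,2,2,3) (4,3,1,1,3) (4,3,1,2,3) (4,3,2,1,3) (4,3,2,2,3) — 12.
Calculus=day 4: (1,4,1,1,4) (1,4,1,2,4) (1,4,1,3,4) (1,4,2,1,4) (1,4,2,2,4) (1,4,2,3,4) (1,4,3,1,4) (1,4,3,2,4) (1,4,3,3,4) (2,4,1,1,4) (2,4,1,2,4) (2,4,1,3,4) (2,4,2,1,4) (2,4,2,2,4) (2,4,2,3,4) (2,4,3,1,4) (2,4,3,2,4) (2,4,3,3,4) (3,4,1,1,4) (3,4,1,2,4) (3,4,1,3,4) (3,4,2,1,4) (3,4,2,2,4) (3,4,2,3,4) (3,4,3,1,4) (3,4,3,2,4) (3,4,3,3,4) — 27.
Summing: 3 + 12 + 27 = 42.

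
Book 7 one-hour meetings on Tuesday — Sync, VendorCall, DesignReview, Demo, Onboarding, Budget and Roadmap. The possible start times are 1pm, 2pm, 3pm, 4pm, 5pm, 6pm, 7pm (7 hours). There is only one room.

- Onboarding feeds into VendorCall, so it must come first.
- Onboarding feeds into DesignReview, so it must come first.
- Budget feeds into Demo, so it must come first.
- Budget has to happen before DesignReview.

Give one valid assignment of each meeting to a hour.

DesignReview in 3pm; VendorCall in 4pm; Sync in 6pm; Budget in 2pm; Demo in 5pm; Roadmap in 7pm; Onboarding in 1pm

Checking: Onboarding(1pm) before VendorCall(4pm); Budget(2pm) before DesignReview(3pm); Budget(2pm) before Demo(5pm); Onboarding(1pm) before DesignReview(3pm); max 1 per hour (cap 1).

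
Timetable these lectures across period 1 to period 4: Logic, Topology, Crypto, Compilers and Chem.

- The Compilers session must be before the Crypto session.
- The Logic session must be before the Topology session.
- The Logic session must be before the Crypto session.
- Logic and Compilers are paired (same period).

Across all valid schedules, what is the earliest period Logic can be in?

period 1

Downstream work caps Logic at period 3.
Logic at period 1 is achievable: Topology in period 2, Chem in period 1, Logic in period 1, Compilers in period 1, Crypto in period 2.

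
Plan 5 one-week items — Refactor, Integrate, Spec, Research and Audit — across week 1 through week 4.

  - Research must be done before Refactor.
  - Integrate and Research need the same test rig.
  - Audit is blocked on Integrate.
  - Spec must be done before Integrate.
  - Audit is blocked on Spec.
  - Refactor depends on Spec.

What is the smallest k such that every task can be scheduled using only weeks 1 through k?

The precedence chain requires at least 3 distinct weeks.
3 works (last occupied week: week 3): for example Research=week 1; Refactor=week 2; Spec=week 1; Integrate=week 2; Audit=week 3.

3 weeks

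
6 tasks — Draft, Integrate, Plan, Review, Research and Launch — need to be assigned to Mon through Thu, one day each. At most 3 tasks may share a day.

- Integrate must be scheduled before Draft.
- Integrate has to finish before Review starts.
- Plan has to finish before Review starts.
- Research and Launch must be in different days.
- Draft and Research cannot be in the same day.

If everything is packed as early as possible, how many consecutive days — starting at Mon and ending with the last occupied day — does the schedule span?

2

The precedence chain requires at least 2 distinct days.
With at most 3 per day and 6 tasks, at least 2 days are needed.
2 works (last occupied day: Tue): for example Draft=Tue, Research=Mon, Plan=Mon, Launch=Tue, Integrate=Mon, Review=Tue.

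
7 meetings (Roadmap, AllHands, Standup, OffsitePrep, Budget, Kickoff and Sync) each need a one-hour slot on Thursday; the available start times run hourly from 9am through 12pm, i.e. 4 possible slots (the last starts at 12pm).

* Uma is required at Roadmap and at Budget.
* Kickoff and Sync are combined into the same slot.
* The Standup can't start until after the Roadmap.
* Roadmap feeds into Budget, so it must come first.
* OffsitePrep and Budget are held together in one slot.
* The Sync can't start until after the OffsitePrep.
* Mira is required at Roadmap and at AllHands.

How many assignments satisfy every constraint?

Splitting on Roadmap: it can be 9am (27), 10am (6). Listing each branch's schedules as (AllHands, Standup, OffsitePrep, Budget, Kickoff, Sync):
Roadmap=9am: (10am,10am,10am,10am,11am,11am) (10am,10am,10am,10am,12pm,12pm) (10am,10am,11am,11am,12pm,12pm) (10am,11am,10am,10am,11am,11am) (10am,11am,10am,10am,12pm,12pm) (10am,11am,11am,11am,12pm,12pm) (10am,12pm,10am,10am,11am,11am) (10am,12pm,10am,10am,12pm,12pm) (10am,12pm,11am,11am,12pm,12pm) (11am,10am,10am,10am,11am,11am) (11am,10am,10am,10am,12pm,12pm) (11am,10am,11am,11am,12pm,12pm) (11am,11am,10am,10am,11am,11am) (11am,11am,10am,10am,12pm,12pm) (11am,11am,11am,11am,12pm,12pm) (11am,12pm,10am,10am,11am,11am) (11am,12pm,10am,10am,12pm,12pm) (11am,12pm,11am,11am,12pm,12pm) (12pm,10am,10am,10am,11am,11am) (12pm,10am,10am,10am,12pm,12pm) (12pm,10am,11am,11am,12pm,12pm) (12pm,11am,10am,10am,11am,11am) (12pm,11am,10am,10am,12pm,12pm) (12pm,11am,11am,11am,12pm,12pm) (12pm,12pm,10am,10am,11am,11am) (12pm,12pm,10am,10am,12pm,12pm) (12pm,12pm,11am,11am,12pm,12pm) — 27.
Roadmap=10am: (9am,11am,11am,11am,12pm,12pm) (9am,12pm,11am,11am,12pm,12pm) (11am,11am,11am,11am,12pm,12pm) (11am,12pm,11am,11am,12pm,12pm) (12pm,11am,11am,11am,12pm,12pm) (12pm,12pm,11am,11am,12pm,12pm) — 6.
Summing: 27 + 6 = 33.

33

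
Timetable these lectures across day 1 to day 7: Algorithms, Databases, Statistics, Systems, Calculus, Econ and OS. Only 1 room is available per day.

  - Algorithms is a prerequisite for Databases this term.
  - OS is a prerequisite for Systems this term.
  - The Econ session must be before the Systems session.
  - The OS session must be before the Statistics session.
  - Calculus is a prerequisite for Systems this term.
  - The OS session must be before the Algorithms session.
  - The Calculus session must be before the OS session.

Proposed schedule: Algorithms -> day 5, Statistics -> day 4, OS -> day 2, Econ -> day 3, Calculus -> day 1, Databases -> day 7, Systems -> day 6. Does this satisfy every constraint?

Calculus is a prerequisite for Systems this term — holds.
The Calculus session must be before the OS session — holds.
The Econ session must be before the Systems session — holds.
OS is a prerequisite for Systems this term — holds.
The OS session must be before the Algorithms session — holds.
The OS session must be before the Statistics session — holds.
Algorithms is a prerequisite for Databases this term — holds.
Only 1 room is available per day — holds.

Yes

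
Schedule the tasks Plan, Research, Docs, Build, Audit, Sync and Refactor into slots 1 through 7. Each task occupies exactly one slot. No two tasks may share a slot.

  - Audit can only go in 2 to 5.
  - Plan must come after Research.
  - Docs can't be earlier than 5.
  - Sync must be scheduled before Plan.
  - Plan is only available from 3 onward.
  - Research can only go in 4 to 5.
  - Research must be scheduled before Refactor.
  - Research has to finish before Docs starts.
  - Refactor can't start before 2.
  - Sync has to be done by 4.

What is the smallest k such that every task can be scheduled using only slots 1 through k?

The precedence chain requires at least 2 distinct slots.
With at most 1 per slot and 7 tasks, at least 7 slots are needed.
Docs can't be placed before 5, so the schedule must run through at least slot 5.
7 works (last occupied slot: 7): for example Research=4; Docs=5; Sync=1; Refactor=7; Build=3; Plan=6; Audit=2.

7 slots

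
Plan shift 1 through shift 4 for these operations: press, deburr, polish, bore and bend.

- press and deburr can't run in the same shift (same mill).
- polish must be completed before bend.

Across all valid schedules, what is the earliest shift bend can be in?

Precedence pushes bend to at least shift 2.
bend at shift 2 is achievable: polish=shift 1, deburr=shift 2, bore=shift 1, bend=shift 2, press=shift 1.

shift 2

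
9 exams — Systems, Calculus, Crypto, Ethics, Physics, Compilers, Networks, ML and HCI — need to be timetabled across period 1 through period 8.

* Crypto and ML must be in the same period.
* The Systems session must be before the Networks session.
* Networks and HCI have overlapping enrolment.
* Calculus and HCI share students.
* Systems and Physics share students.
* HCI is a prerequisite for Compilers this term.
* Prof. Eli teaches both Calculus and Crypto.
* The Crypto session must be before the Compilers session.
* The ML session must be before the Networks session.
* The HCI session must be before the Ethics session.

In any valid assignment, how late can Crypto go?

Downstream work caps Crypto at period 7.
Crypto at period 7 is achievable: Crypto=period 7, Systems=period 1, Networks=period 8, Compilers=period 8, ML=period 7, Physics=period 2, Ethics=period 2, HCI=period 1, Calculus=period 2.

period 7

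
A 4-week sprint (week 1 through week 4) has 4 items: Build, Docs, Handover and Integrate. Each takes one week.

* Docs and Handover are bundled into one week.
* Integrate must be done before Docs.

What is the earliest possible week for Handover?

week 2

Handover must be in the same week as Docs, which can't be before week 2, so Handover is at least week 2.
Handover at week 2 is achievable: Docs in week 2, Integrate in week 1, Build in week 1, Handover in week 2.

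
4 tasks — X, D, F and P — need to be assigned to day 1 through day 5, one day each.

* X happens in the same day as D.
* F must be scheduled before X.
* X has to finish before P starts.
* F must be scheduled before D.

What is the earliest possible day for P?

Precedence pushes P to at least day 3.
P at day 3 is achievable: D in day 2; F in day 1; X in day 2; P in day 3.

day 3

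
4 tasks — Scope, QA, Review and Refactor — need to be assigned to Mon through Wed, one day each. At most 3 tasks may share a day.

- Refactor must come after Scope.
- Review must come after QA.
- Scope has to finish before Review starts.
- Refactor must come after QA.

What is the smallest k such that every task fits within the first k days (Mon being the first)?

The precedence chain requires at least 2 distinct days.
With at most 3 per day and 4 tasks, at least 2 days are needed.
2 works (last occupied day: Tue): for example Scope in Mon, QA in Mon, Refactor in Tue, Review in Tue.

2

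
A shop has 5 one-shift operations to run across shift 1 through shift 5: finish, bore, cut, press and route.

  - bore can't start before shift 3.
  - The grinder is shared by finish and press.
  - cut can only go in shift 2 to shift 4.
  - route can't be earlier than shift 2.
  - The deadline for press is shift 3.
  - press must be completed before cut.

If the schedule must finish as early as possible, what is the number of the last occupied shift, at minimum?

The precedence chain requires at least 2 distinct shifts.
bore can't be placed before shift 3, so the schedule must run through at least shift 3.
3 works (last occupied shift: shift 3): for example bore -> shift 3, finish -> shift 2, cut -> shift 2, press -> shift 1, route -> shift 2.

shift 3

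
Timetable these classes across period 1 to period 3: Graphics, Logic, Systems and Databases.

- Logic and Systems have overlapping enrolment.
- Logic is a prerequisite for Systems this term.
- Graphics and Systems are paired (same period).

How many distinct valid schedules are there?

9

Splitting on Graphics: it can be period 2 (3), period 3 (6). Listing each branch's schedules as (Logic, Systems, Databases) by period number:
Graphics=period 2: (1,2,1) (1,2,2) (1,2,3) — 3.
Graphics=period 3: (1,3,1) (1,3,2) (1,3,3) (2,3,1) (2,3,2) (2,3,3) — 6.
Summing: 3 + 6 = 9.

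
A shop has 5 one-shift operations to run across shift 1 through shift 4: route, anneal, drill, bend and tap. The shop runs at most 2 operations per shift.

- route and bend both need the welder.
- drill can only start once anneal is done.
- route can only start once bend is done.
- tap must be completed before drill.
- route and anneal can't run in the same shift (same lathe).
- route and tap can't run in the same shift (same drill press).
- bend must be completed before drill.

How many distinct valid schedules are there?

Splitting on route: it can be shift 2 (3), shift 3 (12), shift 4 (30). Listing each branch's schedules as (anneal, drill, bend, tap) by shift number:
route=shift 2: (1,4,1,3) (3,4,1,1) (3,4,1,3) — 3.
route=shift 3: (1,3,1,2) (1,3,2,1) (1,3,2,2) (1,4,1,2) (1,4,2,1) (1,4,2,2) (2,3,1,1) (2,3,1,2) (2,3,2,1) (2,4,1,1) (2,4,1,2) (2,4,2,1) — 12.
route=shift 4: (1,3,1,2) (1,3,2,1) (1,3,2,2) (1,4,1,2) (1,4,1,3) (1,4,2,1) (1,4,2,2) (1,4,2,3) (1,4,3,1) (1,4,3,2) (1,4,3,3) (2,3,1,1) (2,3,1,2) (2,3,2,1) (2,4,1,1) (2,4,1,2) (2,4,1,3) (2,4,2,1) (2,4,2,3) (2,4,3,1) (2,4,3,2) (2,4,3,3) (3,4,1,1) (3,4,1,2) (3,4,1,3) (3,4,2,1) (3,4,2,2) (3,4,2,3) (3,4,3,1) (3,4,3,2) — 30.
Summing: 3 + 12 + 30 = 45.

45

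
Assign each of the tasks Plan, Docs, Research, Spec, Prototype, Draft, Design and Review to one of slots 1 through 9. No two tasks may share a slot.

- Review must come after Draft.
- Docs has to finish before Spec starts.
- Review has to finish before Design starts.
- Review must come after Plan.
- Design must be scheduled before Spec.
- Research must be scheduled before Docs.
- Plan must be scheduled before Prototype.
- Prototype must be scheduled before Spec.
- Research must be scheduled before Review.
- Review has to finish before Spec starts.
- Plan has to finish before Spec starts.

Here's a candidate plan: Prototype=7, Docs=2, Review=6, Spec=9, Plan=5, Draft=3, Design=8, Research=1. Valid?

Valid

Docs has to finish before Spec starts — holds.
No two tasks may share a slot — holds.
Review has to finish before Design starts — holds.
Research must be scheduled before Docs — holds.
Design must be scheduled before Spec — holds.
Prototype must be scheduled before Spec — holds.
Review must come after Plan — holds.
Review has to finish before Spec starts — holds.
Review must come after Draft — holds.
Plan has to finish before Spec starts — holds.
Plan must be scheduled before Prototype — holds.
Research must be scheduled before Review — holds.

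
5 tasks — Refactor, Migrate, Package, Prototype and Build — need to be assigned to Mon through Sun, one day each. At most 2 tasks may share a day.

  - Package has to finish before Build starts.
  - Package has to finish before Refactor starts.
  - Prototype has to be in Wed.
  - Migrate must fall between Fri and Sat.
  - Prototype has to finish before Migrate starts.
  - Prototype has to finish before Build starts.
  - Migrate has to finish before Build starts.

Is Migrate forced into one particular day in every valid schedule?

No

Migrate can be Fri (e.g. Package=Mon; Migrate=Fri; Refactor=Tue; Build=Sat; Prototype=Wed) or Sat (e.g. Build=Sun; Prototype=Wed; Migrate=Sat; Refactor=Tue; Package=Mon).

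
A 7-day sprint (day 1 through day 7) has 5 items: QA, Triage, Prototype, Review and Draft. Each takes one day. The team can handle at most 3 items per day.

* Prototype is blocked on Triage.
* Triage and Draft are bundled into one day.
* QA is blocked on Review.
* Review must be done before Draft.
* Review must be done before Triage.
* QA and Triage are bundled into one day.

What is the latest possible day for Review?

Downstream work caps Review at day 5.
Review at day 5 is achievable: Prototype in day 7, Triage in day 6, Draft in day 6, Review in day 5, QA in day 6.

day 5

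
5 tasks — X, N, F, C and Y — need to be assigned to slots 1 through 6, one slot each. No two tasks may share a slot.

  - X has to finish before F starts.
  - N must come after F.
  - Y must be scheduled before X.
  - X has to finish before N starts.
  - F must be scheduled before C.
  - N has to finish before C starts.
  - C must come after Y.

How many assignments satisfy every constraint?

6

Splitting on X: it can be 2 (4), 3 (2). Listing each branch's schedules as (N, F, C, Y):
X=2: (4,3,5,1) (4,3,6,1) (5,3,6,1) (5,4,6,1) — 4.
X=3: (5,4,6,1) (5,4,6,2) — 2.
Summing: 4 + 2 = 6.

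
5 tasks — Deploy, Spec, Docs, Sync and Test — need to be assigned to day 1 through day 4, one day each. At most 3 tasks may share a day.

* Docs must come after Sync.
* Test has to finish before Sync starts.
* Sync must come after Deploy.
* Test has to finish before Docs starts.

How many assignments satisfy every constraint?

Splitting on Deploy: it can be day 1 (16), day 2 (8). Listing each branch's schedules as (Spec, Docs, Sync, Test) by day number:
Deploy=day 1: (1,3,2,1) (1,4,2,1) (1,4,3,1) (1,4,3,2) (2,3,2,1) (2,4,2,1) (2,4,3,1) (2,4,3,2) (3,3,2,1) (3,4,2,1) (3,4,3,1) (3,4,3,2) (4,3,2,1) (4,4,2,1) (4,4,3,1) (4,4,3,2) — 16.
Deploy=day 2: (1,4,3,1) (1,4,3,2) (2,4,3,1) (2,4,3,2) (3,4,3,1) (3,4,3,2) (4,4,3,1) (4,4,3,2) — 8.
Summing: 16 + 8 = 24.

24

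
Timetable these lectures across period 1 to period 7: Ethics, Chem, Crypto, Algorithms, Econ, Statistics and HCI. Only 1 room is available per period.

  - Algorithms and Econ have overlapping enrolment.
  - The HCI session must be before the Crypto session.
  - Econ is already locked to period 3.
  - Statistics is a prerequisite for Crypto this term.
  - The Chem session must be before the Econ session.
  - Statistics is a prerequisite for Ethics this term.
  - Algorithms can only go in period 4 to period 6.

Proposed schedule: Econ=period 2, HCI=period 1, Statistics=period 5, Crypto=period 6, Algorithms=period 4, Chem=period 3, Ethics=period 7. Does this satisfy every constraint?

Algorithms can only go in period 4 to period 6 — holds.
Algorithms and Econ have overlapping enrolment — holds.
The HCI session must be before the Crypto session — holds.
Econ is already locked to period 3 — violated.
Statistics is a prerequisite for Crypto this term — holds.
Statistics is a prerequisite for Ethics this term — holds.
The Chem session must be before the Econ session — violated.
Only 1 room is available per period — holds.

No. The Chem session must be before the Econ session is not satisfied.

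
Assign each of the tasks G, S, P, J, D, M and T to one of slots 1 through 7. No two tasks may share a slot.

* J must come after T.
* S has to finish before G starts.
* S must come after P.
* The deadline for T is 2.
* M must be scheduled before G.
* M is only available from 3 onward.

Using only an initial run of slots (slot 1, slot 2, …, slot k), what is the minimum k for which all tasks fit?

7 slots

The precedence chain requires at least 3 distinct slots.
With at most 1 per slot and 7 tasks, at least 7 slots are needed.
Propagating the time windows through the other constraints, G can't land before 4, so the schedule must run through at least slot 4.
7 works (last occupied slot: 7): for example J -> 6; T -> 1; P -> 2; D -> 7; M -> 3; S -> 4; G -> 5.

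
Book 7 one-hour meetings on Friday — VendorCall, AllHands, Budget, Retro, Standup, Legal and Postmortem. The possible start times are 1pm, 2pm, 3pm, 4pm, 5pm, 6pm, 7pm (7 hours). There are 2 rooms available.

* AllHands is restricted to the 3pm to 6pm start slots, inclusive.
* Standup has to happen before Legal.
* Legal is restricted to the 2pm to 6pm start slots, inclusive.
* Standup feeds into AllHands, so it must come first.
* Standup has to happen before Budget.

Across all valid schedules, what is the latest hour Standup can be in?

Downstream work caps Standup at 5pm.
Standup at 5pm is achievable: Retro in 1pm, VendorCall in 1pm, AllHands in 6pm, Legal in 6pm, Budget in 7pm, Standup in 5pm, Postmortem in 2pm.

5pm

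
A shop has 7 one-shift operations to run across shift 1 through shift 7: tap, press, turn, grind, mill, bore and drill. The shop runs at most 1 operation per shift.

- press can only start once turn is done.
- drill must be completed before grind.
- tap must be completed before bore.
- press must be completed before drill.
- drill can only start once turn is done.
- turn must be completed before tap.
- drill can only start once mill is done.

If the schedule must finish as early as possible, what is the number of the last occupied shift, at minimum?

7

The precedence chain requires at least 4 distinct shifts.
With at most 1 per shift and 7 operations, at least 7 shifts are needed.
7 works (last occupied shift: shift 7): for example bore -> shift 7; drill -> shift 4; tap -> shift 5; press -> shift 2; turn -> shift 1; mill -> shift 3; grind -> shift 6.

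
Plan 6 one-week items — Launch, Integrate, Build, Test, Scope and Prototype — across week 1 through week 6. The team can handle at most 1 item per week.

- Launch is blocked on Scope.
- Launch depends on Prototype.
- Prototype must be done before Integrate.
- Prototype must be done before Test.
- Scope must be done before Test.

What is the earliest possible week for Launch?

Precedence pushes Launch to at least week 2.
Launch at week 3 is achievable: Build=week 6, Test=week 4, Launch=week 3, Scope=week 2, Integrate=week 5, Prototype=week 1.
Nothing earlier works — the capacity limit rule out every week before week 3.

week 3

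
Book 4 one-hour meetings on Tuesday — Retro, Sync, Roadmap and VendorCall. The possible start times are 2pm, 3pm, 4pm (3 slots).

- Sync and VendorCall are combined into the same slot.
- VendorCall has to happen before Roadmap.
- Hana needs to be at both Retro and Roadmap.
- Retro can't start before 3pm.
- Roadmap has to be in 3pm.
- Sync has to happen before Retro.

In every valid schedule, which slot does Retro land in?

Retro's window is 3pm–4pm.
Roadmap is fixed at 3pm, and Retro can't share a slot with Roadmap.
So Retro must be 4pm.

4pm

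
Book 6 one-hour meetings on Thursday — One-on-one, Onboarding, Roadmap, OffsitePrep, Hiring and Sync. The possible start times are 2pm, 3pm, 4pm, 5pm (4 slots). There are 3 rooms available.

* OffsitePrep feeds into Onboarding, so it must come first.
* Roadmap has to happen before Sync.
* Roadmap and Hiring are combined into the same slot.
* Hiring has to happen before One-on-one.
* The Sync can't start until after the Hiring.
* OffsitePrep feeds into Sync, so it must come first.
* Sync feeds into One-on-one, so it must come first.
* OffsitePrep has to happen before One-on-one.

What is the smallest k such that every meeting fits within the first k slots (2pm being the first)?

3

The precedence chain requires at least 3 distinct slots.
With at most 3 per slot and 6 meetings, at least 2 slots are needed.
3 works (last occupied slot: 4pm): for example Hiring -> 2pm, OffsitePrep -> 2pm, Roadmap -> 2pm, Sync -> 3pm, Onboarding -> 3pm, One-on-one -> 4pm.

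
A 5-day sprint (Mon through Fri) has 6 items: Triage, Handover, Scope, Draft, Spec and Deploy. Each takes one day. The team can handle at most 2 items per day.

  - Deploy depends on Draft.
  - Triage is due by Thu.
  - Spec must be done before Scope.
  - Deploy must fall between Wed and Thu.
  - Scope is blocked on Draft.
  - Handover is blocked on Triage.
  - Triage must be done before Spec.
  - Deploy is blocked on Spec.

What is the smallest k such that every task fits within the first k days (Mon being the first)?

The precedence chain requires at least 3 distinct days.
With at most 2 per day and 6 tasks, at least 3 days are needed.
3 works (last occupied day: Wed): for example Scope in Wed, Spec in Tue, Draft in Mon, Deploy in Wed, Handover in Tue, Triage in Mon.

3 days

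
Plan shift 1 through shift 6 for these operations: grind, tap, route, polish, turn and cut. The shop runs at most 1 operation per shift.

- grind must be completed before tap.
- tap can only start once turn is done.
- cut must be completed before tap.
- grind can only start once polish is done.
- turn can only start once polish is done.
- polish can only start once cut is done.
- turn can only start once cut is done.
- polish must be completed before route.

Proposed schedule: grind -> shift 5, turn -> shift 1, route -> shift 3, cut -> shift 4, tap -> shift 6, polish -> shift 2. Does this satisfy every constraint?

No. turn can only start once cut is done is not satisfied.

turn can only start once cut is done — violated.
turn can only start once polish is done — violated.
The shop runs at most 1 operation per shift — holds.
grind can only start once polish is done — holds.
tap can only start once turn is done — holds.
cut must be completed before tap — holds.
polish can only start once cut is done — violated.
polish must be completed before route — holds.
grind must be completed before tap — holds.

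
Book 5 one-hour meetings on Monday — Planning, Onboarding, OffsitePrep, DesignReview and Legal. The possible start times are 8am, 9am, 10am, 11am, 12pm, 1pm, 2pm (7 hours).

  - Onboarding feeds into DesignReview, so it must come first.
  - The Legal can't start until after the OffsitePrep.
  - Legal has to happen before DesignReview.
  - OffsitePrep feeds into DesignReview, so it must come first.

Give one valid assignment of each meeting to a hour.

OffsitePrep -> 8am, Legal -> 9am, Planning -> 8am, Onboarding -> 8am, DesignReview -> 10am

Checking: Legal(9am) before DesignReview(10am); OffsitePrep(8am) before Legal(9am); OffsitePrep(8am) before DesignReview(10am); Onboarding(8am) before DesignReview(10am).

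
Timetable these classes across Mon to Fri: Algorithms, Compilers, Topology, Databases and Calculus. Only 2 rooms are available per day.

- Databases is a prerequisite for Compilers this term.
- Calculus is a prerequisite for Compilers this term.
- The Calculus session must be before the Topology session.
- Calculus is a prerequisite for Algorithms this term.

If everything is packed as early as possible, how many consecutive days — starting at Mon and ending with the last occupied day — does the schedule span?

3

The precedence chain requires at least 2 distinct days.
With at most 2 per day and 5 classes, at least 3 days are needed.
3 works (last occupied day: Wed): for example Databases in Mon; Compilers in Tue; Topology in Wed; Algorithms in Tue; Calculus in Mon.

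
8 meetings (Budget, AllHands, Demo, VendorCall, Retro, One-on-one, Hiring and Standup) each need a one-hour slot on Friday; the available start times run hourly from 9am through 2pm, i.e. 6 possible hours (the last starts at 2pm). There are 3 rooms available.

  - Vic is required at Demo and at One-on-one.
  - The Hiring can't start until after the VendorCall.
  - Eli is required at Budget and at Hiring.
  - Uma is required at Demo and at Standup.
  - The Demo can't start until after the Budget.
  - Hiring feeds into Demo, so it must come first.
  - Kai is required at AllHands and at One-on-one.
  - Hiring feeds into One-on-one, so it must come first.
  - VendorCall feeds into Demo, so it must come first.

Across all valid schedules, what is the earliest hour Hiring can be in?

Precedence pushes Hiring to at least 10am; downstream work caps Hiring at 1pm.
Hiring at 10am is achievable: Budget=9am, Hiring=10am, Demo=11am, AllHands=9am, VendorCall=9am, Retro=10am, Standup=10am, One-on-one=12pm.

10am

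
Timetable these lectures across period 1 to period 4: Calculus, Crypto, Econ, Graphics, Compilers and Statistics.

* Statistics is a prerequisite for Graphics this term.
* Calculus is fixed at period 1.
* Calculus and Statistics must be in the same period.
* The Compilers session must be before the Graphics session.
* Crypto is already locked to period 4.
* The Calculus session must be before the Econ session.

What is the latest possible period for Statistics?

period 1

Statistics must be in the same period as Calculus, which can't be after period 1, so Statistics is at most period 1.
Statistics at period 1 is achievable: Econ in period 2, Calculus in period 1, Graphics in period 2, Compilers in period 1, Statistics in period 1, Crypto in period 4.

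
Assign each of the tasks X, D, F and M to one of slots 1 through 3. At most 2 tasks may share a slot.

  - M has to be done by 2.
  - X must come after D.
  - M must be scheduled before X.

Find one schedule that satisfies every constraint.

M -> 1; X -> 2; F -> 2; D -> 1

Checking: D(1) before X(2); M(1) before X(2); M=1 in [1,2]; max 2 per slot (cap 2).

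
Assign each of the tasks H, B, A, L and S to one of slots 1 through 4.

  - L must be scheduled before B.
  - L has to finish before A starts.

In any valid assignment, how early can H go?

1

H at 1 is achievable: H -> 1, S -> 1, A -> 2, B -> 2, L -> 1.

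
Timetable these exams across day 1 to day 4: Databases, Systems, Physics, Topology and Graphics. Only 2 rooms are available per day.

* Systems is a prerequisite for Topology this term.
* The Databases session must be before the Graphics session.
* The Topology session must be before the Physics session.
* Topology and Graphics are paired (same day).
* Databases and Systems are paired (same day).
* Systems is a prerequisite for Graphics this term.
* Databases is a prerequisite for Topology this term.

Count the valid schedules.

4

Enumerating: Databases=day 1, Graphics=day 2, Systems=day 1, Physics=day 3, Topology=day 2 | Databases -> day 1; Physics -> day 4; Graphics -> day 2; Topology -> day 2; Systems -> day 1 | Graphics -> day 3; Physics -> day 4; Databases -> day 1; Systems -> day 1; Topology -> day 3 | Databases=day 2, Graphics=day 3, Physics=day 4, Topology=day 3, Systems=day 2.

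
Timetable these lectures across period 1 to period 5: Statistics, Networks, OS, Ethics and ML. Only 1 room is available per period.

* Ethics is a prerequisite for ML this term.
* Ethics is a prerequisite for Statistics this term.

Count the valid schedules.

40

Splitting on Statistics: it can be period 2 (6), period 3 (10), period 4 (12), period 5 (12). Listing each branch's schedules as (Networks, OS, Ethics, ML) by period number:
Statistics=period 2: (3,4,1,5) (3,5,1,4) (4,3,1,5) (4,5,1,3) (5,3,1,4) (5,4,1,3) — 6.
Statistics=period 3: (1,4,2,5) (1,5,2,4) (2,4,1,5) (2,5,1,4) (4,1,2,5) (4,2,1,5) (4,5,1,2) (5,1,2,4) (5,2,1,4) (5,4,1,2) — 10.
Statistics=period 4: (1,2,3,5) (1,3,2,5) (1,5,2,3) (2,1,3,5) (2,3,1,5) (2,5,1,3) (3,1,2,5) (3,2,1,5) (3,5,1,2) (5,1,2,3) (5,2,1,3) (5,3,1,2) — 12.
Statistics=period 5: (1,2,3,4) (1,3,2,4) (1,4,2,3) (2,1,3,4) (2,3,1,4) (2,4,1,3) (3,1,2,4) (3,2,1,4) (3,4,1,2) (4,1,2,3) (4,2,1,3) (4,3,1,2) — 12.
Summing: 6 + 10 + 12 + 12 = 40.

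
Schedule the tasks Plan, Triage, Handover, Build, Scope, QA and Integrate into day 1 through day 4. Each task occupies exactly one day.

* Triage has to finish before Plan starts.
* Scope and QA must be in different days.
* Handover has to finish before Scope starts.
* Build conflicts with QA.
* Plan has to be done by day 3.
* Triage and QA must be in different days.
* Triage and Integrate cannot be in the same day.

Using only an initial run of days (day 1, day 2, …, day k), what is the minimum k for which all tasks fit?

The precedence chain requires at least 2 distinct days.
Could 2 days be enough, i.e. nothing placed later than day 2? No: Plan's window within 2 days is {day 1, day 2}; Scope must come after Handover (at day 1 or later) → {day 2}; Plan must come after Triage (at day 1 or later) → {day 2}; Triage must come before Plan (at day 2 or earlier) → {day 1}; QA can't share with Triage (day 1) → {day 2}; QA can't share with Scope (day 2) → nothing is left.
So 2 days is not enough.
3 works (last occupied day: day 3): for example Integrate -> day 2, Triage -> day 1, Build -> day 1, Scope -> day 2, Plan -> day 2, QA -> day 3, Handover -> day 1.

3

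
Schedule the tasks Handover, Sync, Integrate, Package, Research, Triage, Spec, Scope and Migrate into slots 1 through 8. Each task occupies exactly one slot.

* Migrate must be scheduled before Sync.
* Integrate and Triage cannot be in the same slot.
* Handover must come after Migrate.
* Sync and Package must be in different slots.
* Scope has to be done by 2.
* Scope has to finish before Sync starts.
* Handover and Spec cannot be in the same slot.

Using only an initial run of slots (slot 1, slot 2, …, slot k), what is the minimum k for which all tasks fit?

2 slots

The precedence chain requires at least 2 distinct slots.
2 works (last occupied slot: 2): for example Handover=2, Triage=2, Scope=1, Research=1, Sync=2, Package=1, Integrate=1, Spec=1, Migrate=1.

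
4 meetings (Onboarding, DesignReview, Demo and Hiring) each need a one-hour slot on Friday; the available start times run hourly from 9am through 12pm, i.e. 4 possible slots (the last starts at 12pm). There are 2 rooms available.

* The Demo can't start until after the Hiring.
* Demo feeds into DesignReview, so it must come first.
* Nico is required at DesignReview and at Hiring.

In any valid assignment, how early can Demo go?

Precedence pushes Demo to at least 10am; downstream work caps Demo at 11am.
Demo at 10am is achievable: Demo in 10am; Onboarding in 9am; Hiring in 9am; DesignReview in 11am.

10am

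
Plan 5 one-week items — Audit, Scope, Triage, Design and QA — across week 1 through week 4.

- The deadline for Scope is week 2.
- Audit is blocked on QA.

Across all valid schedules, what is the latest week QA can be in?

week 3

Downstream work caps QA at week 3.
QA at week 3 is achievable: Design=week 1; Scope=week 1; Audit=week 4; QA=week 3; Triage=week 1.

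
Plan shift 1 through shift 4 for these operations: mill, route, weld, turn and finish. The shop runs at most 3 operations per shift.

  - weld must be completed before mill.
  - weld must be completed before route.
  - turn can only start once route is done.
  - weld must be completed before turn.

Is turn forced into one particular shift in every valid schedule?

turn can be shift 3 (e.g. weld -> shift 1; finish -> shift 1; mill -> shift 2; route -> shift 2; turn -> shift 3) or shift 4 (e.g. turn -> shift 4, weld -> shift 1, route -> shift 2, finish -> shift 1, mill -> shift 2).

No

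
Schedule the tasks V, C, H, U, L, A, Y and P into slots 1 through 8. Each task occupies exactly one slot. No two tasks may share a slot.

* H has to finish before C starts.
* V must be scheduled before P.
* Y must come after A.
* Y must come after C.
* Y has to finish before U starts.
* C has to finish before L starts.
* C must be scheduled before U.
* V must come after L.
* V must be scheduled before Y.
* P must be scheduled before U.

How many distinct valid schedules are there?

11

Splitting on V: it can be 4 (3), 5 (8). Listing each branch's schedules as (C, H, U, L, A, Y, P):
V=4: (2,1,8,3,5,6,7) (2,1,8,3,5,7,6) (2,1,8,3,6,7,5) — 3.
V=5: (2,1,8,3,4,6,7) (2,1,8,3,4,7,6) (2,1,8,4,3,6,7) (2,1,8,4,3,7,6) (3,1,8,4,2,6,7) (3,1,8,4,2,7,6) (3,2,8,4,1,6,7) (3,2,8,4,1,7,6) — 8.
Summing: 3 + 8 = 11.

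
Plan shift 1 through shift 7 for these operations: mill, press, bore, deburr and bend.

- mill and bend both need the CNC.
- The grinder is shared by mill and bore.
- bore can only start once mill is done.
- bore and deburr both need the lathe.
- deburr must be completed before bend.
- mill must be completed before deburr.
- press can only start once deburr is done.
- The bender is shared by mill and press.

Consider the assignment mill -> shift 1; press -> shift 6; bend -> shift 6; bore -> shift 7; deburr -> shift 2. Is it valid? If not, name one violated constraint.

deburr must be completed before bend — holds.
bore and deburr both need the lathe — holds.
The bender is shared by mill and press — holds.
mill must be completed before deburr — holds.
bore can only start once mill is done — holds.
The grinder is shared by mill and bore — holds.
mill and bend both need the CNC — holds.
press can only start once deburr is done — holds.

Valid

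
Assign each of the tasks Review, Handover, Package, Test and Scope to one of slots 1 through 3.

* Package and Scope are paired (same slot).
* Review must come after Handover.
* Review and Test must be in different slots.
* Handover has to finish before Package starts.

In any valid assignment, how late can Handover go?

2

Downstream work caps Handover at 2.
Handover at 2 is achievable: Handover -> 2; Scope -> 3; Review -> 3; Package -> 3; Test -> 1.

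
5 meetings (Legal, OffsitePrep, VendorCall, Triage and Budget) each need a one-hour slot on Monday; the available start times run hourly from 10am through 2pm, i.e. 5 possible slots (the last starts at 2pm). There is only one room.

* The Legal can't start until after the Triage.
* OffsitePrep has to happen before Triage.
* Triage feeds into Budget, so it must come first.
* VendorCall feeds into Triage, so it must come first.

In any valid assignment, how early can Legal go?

Precedence pushes Legal to at least 12pm.
Legal at 1pm is achievable: Triage -> 12pm, VendorCall -> 11am, Budget -> 2pm, Legal -> 1pm, OffsitePrep -> 10am.
Nothing earlier works — the capacity limit rule out every slot before 1pm.

1pm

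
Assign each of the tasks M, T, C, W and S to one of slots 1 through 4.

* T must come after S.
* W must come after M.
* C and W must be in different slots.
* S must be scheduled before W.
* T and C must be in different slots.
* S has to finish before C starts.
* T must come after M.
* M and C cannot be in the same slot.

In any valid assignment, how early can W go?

Precedence pushes W to at least 2.
W at 2 is achievable: M -> 1; C -> 3; T -> 2; S -> 1; W -> 2.

2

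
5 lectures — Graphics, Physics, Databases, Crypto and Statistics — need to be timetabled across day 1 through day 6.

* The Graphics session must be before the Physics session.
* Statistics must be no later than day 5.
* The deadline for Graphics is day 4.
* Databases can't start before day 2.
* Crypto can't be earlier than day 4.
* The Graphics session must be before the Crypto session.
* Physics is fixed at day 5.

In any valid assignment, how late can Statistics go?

Statistics's own window allows nothing later than day 5.
Statistics at day 5 is achievable: Databases=day 2, Physics=day 5, Graphics=day 1, Crypto=day 4, Statistics=day 5.

day 5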